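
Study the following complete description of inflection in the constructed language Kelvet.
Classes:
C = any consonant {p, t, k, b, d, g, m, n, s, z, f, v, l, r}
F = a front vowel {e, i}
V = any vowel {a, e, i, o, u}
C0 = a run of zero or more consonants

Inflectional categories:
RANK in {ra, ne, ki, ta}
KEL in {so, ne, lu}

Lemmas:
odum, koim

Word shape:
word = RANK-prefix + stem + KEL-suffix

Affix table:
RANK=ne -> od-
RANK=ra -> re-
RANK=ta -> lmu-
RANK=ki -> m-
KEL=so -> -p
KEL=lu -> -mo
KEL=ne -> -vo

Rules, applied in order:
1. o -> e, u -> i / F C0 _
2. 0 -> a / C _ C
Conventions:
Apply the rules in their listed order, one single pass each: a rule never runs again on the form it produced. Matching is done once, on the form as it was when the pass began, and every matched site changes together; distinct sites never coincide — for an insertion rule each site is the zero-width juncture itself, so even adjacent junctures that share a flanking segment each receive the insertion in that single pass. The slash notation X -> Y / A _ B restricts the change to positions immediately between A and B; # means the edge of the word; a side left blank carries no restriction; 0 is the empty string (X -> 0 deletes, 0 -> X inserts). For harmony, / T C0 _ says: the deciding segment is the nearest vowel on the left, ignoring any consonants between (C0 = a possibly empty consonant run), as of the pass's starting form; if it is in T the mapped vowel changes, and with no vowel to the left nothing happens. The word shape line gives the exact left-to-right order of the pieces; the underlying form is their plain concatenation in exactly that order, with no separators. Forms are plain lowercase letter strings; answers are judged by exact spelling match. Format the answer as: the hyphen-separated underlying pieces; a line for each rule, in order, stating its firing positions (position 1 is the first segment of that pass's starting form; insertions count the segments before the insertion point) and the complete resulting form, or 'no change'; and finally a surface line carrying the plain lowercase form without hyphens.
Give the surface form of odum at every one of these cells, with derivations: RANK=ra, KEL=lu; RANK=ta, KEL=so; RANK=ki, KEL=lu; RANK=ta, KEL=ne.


cell RANK=ra, KEL=lu:
underlying: re-odum-mo
1. o -> e, u -> i / F C0 _: fires at position(s) 3: reedummo
2. 0 -> a / C _ C: inserts after position(s) 6: reedumamo
surface: reedumamo

cell RANK=ta, KEL=so:
underlying: lmu-odum-p
1. o -> e, u -> i / F C0 _: no change
2. 0 -> a / C _ C: inserts after position(s) 1, 7: lamuodumap
surface: lamuodumap

cell RANK=ki, KEL=lu:
underlying: m-odum-mo
1. o -> e, u -> i / F C0 _: no change
2. 0 -> a / C _ C: inserts after position(s) 5: modumamo
surface: modumamo

cell RANK=ta, KEL=ne:
underlying: lmu-odum-vo
1. o -> e, u -> i / F C0 _: no change
2. 0 -> a / C _ C: inserts after position(s) 1, 7: lamuodumavo
surface: lamuodumavo


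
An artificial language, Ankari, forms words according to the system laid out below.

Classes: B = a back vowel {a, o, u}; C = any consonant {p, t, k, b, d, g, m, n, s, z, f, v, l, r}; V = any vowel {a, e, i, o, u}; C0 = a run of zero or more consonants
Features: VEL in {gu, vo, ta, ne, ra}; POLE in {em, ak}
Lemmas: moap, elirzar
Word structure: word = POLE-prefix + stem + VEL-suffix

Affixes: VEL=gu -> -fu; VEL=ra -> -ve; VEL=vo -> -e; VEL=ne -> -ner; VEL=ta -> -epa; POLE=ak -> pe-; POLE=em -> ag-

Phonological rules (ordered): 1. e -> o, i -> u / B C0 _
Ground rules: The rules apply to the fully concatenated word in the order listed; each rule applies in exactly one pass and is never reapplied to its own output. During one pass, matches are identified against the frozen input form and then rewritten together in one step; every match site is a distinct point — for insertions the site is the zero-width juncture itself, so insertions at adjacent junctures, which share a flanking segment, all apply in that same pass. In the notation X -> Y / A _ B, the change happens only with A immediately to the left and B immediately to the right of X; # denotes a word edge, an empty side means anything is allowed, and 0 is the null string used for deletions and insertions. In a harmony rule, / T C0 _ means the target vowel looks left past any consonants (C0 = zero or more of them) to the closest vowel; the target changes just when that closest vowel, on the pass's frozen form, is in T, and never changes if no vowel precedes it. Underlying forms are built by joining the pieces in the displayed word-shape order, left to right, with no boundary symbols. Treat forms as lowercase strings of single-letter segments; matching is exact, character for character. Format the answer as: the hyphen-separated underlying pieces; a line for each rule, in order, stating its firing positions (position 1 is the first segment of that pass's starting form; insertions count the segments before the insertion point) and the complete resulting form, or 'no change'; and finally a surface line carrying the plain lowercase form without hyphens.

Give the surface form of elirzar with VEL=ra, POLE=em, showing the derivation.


underlying: ag-elirzar-ve
1. e -> o, i -> u / B C0 _: fires at position(s) 3, 11: agolirzarvo
surface: agolirzarvo


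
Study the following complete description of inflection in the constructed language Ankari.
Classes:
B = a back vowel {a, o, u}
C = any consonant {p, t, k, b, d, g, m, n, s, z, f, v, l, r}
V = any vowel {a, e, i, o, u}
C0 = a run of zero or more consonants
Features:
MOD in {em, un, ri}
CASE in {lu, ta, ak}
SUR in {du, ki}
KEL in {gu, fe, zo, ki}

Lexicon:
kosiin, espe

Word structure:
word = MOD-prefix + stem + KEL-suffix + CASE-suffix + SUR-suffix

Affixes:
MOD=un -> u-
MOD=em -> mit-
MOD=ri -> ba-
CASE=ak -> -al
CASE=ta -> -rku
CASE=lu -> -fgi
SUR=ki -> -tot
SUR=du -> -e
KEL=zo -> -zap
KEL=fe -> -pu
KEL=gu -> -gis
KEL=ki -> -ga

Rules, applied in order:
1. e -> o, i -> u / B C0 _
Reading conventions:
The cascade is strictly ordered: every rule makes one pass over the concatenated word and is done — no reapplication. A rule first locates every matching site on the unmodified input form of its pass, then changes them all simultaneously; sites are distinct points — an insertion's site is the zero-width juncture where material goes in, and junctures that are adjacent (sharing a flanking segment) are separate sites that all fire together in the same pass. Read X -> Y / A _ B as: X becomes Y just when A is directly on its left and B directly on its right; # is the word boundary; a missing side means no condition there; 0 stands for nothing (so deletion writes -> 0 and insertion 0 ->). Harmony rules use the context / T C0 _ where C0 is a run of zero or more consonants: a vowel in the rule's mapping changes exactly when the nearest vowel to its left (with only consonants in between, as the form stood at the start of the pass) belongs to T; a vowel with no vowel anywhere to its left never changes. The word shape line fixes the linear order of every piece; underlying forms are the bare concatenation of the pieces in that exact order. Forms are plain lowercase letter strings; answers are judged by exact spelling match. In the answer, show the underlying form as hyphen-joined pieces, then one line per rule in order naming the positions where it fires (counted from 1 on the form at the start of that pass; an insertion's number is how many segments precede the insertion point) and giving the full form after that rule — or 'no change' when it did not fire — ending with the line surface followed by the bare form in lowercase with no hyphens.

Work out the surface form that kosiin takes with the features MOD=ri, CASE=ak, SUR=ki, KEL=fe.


underlying: ba-kosiin-pu-al-tot
1. e -> o, i -> u / B C0 _: fires at position(s) 6: bakosuinpualtot
surface: bakosuinpualtot


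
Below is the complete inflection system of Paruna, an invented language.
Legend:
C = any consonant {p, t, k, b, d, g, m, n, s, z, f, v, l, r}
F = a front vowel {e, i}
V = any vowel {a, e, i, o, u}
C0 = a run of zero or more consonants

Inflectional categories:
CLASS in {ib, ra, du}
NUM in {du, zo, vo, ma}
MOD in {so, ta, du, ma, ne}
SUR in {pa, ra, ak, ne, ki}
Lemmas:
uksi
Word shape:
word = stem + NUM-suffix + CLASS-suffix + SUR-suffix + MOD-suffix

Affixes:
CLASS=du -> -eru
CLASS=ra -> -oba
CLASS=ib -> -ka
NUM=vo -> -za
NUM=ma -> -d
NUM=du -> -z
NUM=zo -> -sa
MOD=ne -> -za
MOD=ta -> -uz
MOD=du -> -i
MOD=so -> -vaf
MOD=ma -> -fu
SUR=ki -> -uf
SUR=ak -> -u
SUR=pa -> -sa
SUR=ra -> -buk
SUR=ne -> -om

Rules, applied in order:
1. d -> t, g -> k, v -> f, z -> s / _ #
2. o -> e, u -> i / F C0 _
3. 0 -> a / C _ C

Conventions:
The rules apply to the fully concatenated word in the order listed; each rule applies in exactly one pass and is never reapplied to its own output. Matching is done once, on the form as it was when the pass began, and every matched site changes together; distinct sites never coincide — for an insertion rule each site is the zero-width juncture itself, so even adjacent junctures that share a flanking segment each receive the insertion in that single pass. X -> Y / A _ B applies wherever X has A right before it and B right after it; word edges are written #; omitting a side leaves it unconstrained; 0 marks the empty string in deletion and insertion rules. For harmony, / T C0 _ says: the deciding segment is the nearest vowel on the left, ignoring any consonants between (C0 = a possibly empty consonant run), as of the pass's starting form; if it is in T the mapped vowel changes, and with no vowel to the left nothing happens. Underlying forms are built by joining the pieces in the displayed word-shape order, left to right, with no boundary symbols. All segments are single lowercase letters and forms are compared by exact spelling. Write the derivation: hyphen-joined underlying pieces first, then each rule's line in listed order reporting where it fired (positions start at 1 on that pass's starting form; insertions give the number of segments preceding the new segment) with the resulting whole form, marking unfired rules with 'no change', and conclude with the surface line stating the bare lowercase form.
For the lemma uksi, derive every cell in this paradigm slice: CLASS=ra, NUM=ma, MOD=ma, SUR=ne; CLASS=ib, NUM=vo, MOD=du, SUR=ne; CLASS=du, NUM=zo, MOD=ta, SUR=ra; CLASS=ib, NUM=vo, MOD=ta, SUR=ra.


cell CLASS=ra, NUM=ma, MOD=ma, SUR=ne:
underlying: uksi-d-oba-om-fu
1. d -> t, g -> k, v -> f, z -> s / _ #: no change
2. o -> e, u -> i / F C0 _: fires at position(s) 6: uksidebaomfu
3. 0 -> a / C _ C: inserts after position(s) 2, 10: ukasidebaomafu
surface: ukasidebaomafu

cell CLASS=ib, NUM=vo, MOD=du, SUR=ne:
underlying: uksi-za-ka-om-i
1. d -> t, g -> k, v -> f, z -> s / _ #: no change
2. o -> e, u -> i / F C0 _: no change
3. 0 -> a / C _ C: inserts after position(s) 2: ukasizakaomi
surface: ukasizakaomi

cell CLASS=du, NUM=zo, MOD=ta, SUR=ra:
underlying: uksi-sa-eru-buk-uz
1. d -> t, g -> k, v -> f, z -> s / _ #: fires at position(s) 14: uksisaerubukus
2. o -> e, u -> i / F C0 _: fires at position(s) 9: uksisaeribukus
3. 0 -> a / C _ C: inserts after position(s) 2: ukasisaeribukus
surface: ukasisaeribukus

cell CLASS=ib, NUM=vo, MOD=ta, SUR=ra:
underlying: uksi-za-ka-buk-uz
1. d -> t, g -> k, v -> f, z -> s / _ #: fires at position(s) 13: uksizakabukus
2. o -> e, u -> i / F C0 _: no change
3. 0 -> a / C _ C: inserts after position(s) 2: ukasizakabukus
surface: ukasizakabukus


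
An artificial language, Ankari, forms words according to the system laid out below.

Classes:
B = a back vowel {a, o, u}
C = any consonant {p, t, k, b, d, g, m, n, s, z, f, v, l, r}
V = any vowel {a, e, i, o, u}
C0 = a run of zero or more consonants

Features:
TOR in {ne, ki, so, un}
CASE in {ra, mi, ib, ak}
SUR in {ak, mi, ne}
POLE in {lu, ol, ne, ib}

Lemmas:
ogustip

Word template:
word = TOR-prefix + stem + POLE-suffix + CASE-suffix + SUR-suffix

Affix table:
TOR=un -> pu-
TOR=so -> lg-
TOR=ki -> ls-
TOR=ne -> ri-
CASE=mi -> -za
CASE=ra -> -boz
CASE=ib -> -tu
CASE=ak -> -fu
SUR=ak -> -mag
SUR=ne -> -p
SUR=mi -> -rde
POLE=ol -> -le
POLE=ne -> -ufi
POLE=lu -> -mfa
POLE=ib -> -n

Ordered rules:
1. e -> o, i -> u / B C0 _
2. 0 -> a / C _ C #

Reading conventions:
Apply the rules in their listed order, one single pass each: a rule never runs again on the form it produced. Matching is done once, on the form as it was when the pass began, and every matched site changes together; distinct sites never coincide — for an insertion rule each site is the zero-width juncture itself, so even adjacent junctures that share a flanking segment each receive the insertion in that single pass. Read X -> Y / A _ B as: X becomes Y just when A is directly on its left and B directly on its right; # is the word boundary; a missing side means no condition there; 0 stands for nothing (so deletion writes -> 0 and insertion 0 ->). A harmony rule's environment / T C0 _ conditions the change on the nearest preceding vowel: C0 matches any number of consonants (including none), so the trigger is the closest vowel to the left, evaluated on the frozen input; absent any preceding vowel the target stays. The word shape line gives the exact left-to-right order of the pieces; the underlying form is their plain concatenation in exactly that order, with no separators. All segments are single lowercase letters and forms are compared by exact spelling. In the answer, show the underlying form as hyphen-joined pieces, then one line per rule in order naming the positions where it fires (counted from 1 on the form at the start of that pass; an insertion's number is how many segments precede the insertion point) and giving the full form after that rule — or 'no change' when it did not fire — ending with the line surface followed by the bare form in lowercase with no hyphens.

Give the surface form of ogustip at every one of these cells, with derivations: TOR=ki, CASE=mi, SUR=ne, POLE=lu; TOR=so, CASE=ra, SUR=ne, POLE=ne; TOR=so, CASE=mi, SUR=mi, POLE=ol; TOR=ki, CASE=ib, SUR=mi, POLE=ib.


cell TOR=ki, CASE=mi, SUR=ne, POLE=lu:
underlying: ls-ogustip-mfa-za-p
1. e -> o, i -> u / B C0 _: fires at position(s) 8: lsogustupmfazap
2. 0 -> a / C _ C #: no change
surface: lsogustupmfazap

cell TOR=so, CASE=ra, SUR=ne, POLE=ne:
underlying: lg-ogustip-ufi-boz-p
1. e -> o, i -> u / B C0 _: fires at position(s) 8, 12: lgogustupufubozp
2. 0 -> a / C _ C #: inserts after position(s) 15: lgogustupufubozap
surface: lgogustupufubozap

cell TOR=so, CASE=mi, SUR=mi, POLE=ol:
underlying: lg-ogustip-le-za-rde
1. e -> o, i -> u / B C0 _: fires at position(s) 8, 16: lgogustuplezardo
2. 0 -> a / C _ C #: no change
surface: lgogustuplezardo

cell TOR=ki, CASE=ib, SUR=mi, POLE=ib:
underlying: ls-ogustip-n-tu-rde
1. e -> o, i -> u / B C0 _: fires at position(s) 8, 15: lsogustupnturdo
2. 0 -> a / C _ C #: no change
surface: lsogustupnturdo


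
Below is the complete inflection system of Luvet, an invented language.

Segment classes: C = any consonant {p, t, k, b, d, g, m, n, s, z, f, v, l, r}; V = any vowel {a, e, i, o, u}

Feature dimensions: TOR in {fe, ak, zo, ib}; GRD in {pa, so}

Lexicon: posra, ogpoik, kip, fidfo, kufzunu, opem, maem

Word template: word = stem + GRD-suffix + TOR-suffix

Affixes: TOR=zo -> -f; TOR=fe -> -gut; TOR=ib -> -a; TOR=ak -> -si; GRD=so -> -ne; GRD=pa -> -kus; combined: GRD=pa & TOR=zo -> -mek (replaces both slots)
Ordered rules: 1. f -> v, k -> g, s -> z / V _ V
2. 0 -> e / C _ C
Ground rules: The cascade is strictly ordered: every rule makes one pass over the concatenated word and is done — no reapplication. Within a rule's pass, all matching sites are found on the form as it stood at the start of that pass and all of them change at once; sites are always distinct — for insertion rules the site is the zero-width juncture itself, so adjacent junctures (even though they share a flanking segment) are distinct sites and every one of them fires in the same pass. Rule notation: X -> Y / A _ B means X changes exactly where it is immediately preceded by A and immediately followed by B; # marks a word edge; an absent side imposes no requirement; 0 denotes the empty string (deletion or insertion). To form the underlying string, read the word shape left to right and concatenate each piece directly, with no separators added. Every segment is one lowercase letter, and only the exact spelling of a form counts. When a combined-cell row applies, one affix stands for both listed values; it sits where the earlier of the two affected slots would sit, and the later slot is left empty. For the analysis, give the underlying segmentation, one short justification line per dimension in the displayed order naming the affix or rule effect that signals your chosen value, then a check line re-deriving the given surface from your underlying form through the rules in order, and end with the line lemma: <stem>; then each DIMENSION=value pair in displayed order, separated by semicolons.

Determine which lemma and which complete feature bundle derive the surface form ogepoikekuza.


underlying: ogpoik-kus-a
TOR=ib - signalled by the affix -a
GRD=pa - signalled by the affix -kus
check: ogpoikkusa -> ogpoikkuza -> ogepoikekuza
lemma: ogpoik; TOR=ib; GRD=pa


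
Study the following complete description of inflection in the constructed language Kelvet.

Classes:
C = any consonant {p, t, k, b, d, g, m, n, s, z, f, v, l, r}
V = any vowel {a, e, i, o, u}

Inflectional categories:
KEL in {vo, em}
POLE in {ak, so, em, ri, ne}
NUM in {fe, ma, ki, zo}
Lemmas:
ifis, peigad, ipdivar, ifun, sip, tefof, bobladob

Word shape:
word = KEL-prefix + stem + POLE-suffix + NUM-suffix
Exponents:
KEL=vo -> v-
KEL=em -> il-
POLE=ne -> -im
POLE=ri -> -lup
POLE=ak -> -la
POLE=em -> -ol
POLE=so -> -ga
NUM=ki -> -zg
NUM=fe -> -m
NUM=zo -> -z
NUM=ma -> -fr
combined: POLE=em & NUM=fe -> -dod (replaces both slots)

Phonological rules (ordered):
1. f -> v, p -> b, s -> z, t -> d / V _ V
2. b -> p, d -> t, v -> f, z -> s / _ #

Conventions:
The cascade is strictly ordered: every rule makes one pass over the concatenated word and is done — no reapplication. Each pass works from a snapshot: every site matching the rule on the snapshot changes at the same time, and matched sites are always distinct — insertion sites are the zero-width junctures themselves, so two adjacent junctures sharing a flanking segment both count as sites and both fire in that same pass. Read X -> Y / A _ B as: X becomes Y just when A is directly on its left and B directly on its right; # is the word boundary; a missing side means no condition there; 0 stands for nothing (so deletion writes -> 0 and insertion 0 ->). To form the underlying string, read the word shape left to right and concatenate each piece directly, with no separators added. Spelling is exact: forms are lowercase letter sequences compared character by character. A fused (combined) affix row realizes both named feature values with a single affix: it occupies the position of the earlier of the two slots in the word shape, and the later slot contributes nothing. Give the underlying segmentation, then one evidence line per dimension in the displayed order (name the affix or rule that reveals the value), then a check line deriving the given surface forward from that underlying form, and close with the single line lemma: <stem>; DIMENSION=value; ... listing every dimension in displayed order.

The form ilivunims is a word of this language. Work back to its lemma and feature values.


underlying: il-ifun-im-z
KEL=em - signalled by the affix il-
POLE=ne - signalled by the affix -im
NUM=zo - signalled by the affix -z
check: ilifunimz -> ilivunimz -> ilivunims
lemma: ifun; KEL=em; POLE=ne; NUM=zo


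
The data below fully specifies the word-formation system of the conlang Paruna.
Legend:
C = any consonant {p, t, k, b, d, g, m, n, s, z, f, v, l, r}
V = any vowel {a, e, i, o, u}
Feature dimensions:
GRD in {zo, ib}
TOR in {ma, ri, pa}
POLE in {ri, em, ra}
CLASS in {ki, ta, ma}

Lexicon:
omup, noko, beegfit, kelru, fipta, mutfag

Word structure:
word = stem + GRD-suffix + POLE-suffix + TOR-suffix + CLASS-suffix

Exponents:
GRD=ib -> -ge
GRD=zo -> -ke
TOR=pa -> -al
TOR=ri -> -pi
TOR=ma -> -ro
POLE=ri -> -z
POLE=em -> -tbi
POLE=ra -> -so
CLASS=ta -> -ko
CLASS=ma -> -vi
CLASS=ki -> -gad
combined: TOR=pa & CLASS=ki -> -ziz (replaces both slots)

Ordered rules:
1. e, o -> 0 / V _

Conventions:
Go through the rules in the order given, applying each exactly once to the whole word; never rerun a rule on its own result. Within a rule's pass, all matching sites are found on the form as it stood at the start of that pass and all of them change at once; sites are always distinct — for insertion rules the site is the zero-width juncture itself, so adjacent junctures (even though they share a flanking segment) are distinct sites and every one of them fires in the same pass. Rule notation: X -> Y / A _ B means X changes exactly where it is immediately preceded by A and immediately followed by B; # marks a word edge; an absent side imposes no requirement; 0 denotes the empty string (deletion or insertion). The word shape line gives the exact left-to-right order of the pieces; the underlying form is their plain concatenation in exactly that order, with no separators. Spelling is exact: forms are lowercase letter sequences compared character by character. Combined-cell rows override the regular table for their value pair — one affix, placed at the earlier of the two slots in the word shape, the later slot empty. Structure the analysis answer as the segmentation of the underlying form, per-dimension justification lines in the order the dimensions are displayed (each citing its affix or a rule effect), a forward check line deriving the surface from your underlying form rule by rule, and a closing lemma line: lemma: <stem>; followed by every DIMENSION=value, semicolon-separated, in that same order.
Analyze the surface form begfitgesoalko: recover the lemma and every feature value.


underlying: beegfit-ge-so-al-ko
GRD=ib - signalled by the affix -ge
TOR=pa - signalled by the affix -al
POLE=ra - signalled by the affix -so
CLASS=ta - signalled by the affix -ko
check: beegfitgesoalko -> begfitgesoalko
lemma: beegfit; GRD=ib; TOR=pa; POLE=ra; CLASS=ta


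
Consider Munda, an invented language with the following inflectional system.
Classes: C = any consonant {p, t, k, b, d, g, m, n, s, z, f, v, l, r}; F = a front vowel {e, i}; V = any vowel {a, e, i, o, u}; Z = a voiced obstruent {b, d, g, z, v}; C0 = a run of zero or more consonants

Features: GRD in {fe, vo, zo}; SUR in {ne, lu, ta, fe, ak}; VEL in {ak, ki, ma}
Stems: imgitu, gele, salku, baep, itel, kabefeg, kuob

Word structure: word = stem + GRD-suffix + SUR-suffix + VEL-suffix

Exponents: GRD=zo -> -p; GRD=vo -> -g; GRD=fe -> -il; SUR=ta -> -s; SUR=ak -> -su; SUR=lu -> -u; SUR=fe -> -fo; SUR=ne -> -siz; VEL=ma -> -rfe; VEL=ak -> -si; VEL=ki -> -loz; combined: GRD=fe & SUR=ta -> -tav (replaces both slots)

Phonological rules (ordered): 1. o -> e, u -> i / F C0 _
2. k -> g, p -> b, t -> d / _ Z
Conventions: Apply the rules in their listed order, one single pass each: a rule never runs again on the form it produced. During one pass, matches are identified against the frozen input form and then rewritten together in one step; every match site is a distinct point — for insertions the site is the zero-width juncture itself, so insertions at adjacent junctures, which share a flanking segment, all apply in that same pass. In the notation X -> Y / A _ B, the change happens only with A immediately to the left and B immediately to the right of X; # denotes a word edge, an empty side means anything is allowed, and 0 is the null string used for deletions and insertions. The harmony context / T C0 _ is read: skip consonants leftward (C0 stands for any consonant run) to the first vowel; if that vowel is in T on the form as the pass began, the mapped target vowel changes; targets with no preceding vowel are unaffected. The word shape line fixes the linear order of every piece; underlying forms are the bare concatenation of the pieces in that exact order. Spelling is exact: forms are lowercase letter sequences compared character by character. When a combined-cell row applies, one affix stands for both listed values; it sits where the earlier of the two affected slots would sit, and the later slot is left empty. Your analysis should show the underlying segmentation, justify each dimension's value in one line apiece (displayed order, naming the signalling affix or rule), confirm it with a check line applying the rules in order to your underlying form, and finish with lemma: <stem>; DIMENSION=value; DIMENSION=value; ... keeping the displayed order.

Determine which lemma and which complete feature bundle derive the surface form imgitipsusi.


underlying: imgitu-p-su-si
GRD=zo - signalled by the affix -p
SUR=ak - signalled by the affix -su
VEL=ak - signalled by the affix -si
check: imgitupsusi -> imgitipsusi -> imgitipsusi
lemma: imgitu; GRD=zo; SUR=ak; VEL=ak


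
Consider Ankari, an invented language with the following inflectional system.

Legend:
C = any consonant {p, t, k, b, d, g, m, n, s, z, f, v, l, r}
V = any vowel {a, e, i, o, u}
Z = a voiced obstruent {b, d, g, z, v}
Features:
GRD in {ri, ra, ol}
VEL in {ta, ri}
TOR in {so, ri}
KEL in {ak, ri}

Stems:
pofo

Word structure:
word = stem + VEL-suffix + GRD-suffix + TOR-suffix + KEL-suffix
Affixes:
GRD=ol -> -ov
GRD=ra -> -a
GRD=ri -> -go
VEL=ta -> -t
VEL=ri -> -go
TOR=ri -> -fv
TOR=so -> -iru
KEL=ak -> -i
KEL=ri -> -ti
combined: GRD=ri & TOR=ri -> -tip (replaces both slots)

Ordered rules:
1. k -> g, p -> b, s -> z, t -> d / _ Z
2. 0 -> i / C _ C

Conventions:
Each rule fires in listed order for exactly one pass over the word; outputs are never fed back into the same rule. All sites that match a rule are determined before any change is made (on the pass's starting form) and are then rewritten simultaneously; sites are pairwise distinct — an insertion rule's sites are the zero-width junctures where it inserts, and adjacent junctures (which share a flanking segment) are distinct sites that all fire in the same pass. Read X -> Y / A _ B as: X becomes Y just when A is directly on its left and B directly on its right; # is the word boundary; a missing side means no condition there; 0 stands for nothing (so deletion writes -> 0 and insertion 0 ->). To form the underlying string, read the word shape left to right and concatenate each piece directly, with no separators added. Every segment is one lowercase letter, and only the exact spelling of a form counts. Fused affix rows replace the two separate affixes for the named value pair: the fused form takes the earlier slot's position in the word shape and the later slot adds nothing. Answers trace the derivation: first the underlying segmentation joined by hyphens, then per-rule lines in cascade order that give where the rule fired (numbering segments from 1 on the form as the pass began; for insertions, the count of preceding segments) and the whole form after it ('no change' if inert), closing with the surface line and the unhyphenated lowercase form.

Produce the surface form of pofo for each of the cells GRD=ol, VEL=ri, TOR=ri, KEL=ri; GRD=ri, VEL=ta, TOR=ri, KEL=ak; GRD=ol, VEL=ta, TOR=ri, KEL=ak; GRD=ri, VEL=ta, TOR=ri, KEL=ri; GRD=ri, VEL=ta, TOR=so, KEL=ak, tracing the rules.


cell GRD=ol, VEL=ri, TOR=ri, KEL=ri:
underlying: pofo-go-ov-fv-ti
1. k -> g, p -> b, s -> z, t -> d / _ Z: no change
2. 0 -> i / C _ C: inserts after position(s) 8, 9, 10: pofogoovifiviti
surface: pofogoovifiviti

cell GRD=ri, VEL=ta, TOR=ri, KEL=ak:
underlying: pofo-t-tip-i
1. k -> g, p -> b, s -> z, t -> d / _ Z: no change
2. 0 -> i / C _ C: inserts after position(s) 5: pofotitipi
surface: pofotitipi

cell GRD=ol, VEL=ta, TOR=ri, KEL=ak:
underlying: pofo-t-ov-fv-i
1. k -> g, p -> b, s -> z, t -> d / _ Z: no change
2. 0 -> i / C _ C: inserts after position(s) 7, 8: pofotovifivi
surface: pofotovifivi

cell GRD=ri, VEL=ta, TOR=ri, KEL=ri:
underlying: pofo-t-tip-ti
1. k -> g, p -> b, s -> z, t -> d / _ Z: no change
2. 0 -> i / C _ C: inserts after position(s) 5, 8: pofotitipiti
surface: pofotitipiti

cell GRD=ri, VEL=ta, TOR=so, KEL=ak:
underlying: pofo-t-go-iru-i
1. k -> g, p -> b, s -> z, t -> d / _ Z: fires at position(s) 5: pofodgoirui
2. 0 -> i / C _ C: inserts after position(s) 5: pofodigoirui
surface: pofodigoirui


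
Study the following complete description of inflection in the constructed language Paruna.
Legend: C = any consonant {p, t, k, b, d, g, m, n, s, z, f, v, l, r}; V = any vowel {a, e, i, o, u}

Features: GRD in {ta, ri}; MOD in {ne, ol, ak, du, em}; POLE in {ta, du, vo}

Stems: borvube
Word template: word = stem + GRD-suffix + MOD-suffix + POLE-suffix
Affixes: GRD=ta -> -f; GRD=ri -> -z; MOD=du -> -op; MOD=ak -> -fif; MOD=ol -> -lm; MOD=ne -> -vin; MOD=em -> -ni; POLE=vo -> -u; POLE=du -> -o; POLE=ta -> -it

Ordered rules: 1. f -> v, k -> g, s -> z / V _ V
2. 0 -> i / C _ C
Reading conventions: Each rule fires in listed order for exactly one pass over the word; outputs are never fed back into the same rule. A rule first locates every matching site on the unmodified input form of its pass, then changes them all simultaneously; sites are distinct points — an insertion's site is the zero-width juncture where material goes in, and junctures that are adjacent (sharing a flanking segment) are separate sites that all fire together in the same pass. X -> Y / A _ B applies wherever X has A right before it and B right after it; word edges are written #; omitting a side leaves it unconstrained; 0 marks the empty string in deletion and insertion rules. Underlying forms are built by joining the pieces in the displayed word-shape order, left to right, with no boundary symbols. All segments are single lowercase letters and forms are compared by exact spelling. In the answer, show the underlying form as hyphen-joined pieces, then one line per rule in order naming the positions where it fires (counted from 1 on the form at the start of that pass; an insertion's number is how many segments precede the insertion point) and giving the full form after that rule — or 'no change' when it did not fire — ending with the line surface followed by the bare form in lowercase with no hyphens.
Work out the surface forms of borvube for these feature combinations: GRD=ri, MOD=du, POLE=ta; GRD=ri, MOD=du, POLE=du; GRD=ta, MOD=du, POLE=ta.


cell GRD=ri, MOD=du, POLE=ta:
underlying: borvube-z-op-it
1. f -> v, k -> g, s -> z / V _ V: no change
2. 0 -> i / C _ C: inserts after position(s) 3: borivubezopit
surface: borivubezopit

cell GRD=ri, MOD=du, POLE=du:
underlying: borvube-z-op-o
1. f -> v, k -> g, s -> z / V _ V: no change
2. 0 -> i / C _ C: inserts after position(s) 3: borivubezopo
surface: borivubezopo

cell GRD=ta, MOD=du, POLE=ta:
underlying: borvube-f-op-it
1. f -> v, k -> g, s -> z / V _ V: fires at position(s) 8: borvubevopit
2. 0 -> i / C _ C: inserts after position(s) 3: borivubevopit
surface: borivubevopit


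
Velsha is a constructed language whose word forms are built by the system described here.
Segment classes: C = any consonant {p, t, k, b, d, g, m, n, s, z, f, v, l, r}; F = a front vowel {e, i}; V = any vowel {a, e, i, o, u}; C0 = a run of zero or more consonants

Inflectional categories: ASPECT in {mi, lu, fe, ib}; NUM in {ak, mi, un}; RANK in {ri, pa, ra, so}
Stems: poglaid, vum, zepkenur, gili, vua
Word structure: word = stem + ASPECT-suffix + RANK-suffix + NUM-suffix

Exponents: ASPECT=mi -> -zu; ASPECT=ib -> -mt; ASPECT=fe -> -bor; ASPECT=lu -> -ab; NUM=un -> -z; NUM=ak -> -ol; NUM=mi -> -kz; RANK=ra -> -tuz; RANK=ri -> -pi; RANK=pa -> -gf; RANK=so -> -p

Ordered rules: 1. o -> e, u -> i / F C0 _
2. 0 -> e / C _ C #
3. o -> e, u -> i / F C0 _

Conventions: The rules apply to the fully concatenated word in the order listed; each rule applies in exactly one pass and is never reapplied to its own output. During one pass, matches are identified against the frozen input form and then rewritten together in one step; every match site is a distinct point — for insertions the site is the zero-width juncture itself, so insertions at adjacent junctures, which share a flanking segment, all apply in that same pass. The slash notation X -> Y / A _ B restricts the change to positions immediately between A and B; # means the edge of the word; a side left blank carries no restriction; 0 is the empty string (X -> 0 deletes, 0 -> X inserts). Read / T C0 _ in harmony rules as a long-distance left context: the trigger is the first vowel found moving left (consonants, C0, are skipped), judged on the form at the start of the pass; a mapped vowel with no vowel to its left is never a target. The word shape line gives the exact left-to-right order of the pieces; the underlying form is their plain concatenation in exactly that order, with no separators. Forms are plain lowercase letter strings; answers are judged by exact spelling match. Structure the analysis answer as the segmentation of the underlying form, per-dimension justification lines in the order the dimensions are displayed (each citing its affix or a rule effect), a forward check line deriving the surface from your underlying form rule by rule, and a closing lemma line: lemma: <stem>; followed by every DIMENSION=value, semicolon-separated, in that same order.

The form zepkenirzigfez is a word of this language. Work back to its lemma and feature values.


underlying: zepkenur-zu-gf-z
ASPECT=mi - signalled by the affix -zu
NUM=un - signalled by the affix -z
RANK=pa - signalled by the affix -gf
check: zepkenurzugfz -> zepkenirzugfz -> zepkenirzugfez -> zepkenirzigfez
lemma: zepkenur; ASPECT=mi; NUM=un; RANK=pa


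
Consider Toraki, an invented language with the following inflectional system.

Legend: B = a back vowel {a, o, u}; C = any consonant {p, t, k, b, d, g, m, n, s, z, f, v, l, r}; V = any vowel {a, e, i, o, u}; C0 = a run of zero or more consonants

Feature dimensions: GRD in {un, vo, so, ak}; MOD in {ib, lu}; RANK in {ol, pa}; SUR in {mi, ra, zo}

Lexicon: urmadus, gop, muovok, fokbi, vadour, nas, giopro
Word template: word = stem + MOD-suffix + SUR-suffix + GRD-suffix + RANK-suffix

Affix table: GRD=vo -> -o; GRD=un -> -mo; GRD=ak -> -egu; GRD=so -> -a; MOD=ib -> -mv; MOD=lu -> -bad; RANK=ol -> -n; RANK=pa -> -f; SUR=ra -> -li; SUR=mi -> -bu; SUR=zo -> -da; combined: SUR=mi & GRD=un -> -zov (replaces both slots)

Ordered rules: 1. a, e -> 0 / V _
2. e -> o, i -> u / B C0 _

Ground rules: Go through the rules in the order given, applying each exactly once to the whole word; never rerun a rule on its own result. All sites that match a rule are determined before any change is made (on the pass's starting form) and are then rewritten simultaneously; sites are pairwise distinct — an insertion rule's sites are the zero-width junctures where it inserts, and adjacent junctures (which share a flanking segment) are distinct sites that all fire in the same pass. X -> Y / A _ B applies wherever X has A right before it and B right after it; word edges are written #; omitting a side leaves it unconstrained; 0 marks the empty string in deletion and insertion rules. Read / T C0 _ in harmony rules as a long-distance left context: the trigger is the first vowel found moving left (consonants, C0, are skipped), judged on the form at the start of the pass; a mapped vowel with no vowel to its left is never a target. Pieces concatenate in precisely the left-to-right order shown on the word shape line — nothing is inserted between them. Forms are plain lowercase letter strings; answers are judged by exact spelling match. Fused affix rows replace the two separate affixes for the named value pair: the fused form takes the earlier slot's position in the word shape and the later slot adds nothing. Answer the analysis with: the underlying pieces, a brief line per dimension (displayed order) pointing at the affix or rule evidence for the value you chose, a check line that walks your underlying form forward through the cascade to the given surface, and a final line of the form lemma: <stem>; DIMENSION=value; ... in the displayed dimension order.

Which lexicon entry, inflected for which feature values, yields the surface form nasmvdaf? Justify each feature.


underlying: nas-mv-da-a-f
GRD=so - signalled by the affix -a
MOD=ib - signalled by the affix -mv
RANK=pa - signalled by the affix -f
SUR=zo - signalled by the affix -da
check: nasmvdaaf -> nasmvdaf -> nasmvdaf
lemma: nas; GRD=so; MOD=ib; RANK=pa; SUR=zo


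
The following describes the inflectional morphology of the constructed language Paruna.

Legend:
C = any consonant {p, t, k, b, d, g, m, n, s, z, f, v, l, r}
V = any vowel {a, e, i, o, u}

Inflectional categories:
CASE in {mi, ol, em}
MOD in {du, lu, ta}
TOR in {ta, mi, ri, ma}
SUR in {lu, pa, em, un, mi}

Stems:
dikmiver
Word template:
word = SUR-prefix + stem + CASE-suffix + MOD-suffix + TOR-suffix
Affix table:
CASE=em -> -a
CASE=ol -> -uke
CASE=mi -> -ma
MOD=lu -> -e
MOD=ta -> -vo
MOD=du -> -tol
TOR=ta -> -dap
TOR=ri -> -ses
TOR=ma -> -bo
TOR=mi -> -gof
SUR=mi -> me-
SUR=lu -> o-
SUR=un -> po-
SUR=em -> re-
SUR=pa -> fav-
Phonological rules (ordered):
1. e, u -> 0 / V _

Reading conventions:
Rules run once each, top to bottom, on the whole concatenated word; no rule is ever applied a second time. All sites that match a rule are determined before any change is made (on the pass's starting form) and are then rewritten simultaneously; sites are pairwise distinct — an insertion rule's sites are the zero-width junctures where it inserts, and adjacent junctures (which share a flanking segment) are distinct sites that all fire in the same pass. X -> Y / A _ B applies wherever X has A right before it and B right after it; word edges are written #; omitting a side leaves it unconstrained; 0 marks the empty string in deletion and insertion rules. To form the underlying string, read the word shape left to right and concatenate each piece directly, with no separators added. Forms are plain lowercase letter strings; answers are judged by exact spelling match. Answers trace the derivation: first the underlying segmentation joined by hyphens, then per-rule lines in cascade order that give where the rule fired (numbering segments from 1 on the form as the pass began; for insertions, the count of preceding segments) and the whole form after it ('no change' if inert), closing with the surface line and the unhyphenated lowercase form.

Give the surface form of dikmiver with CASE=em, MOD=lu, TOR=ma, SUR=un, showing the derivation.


underlying: po-dikmiver-a-e-bo
1. e, u -> 0 / V _: fires at position(s) 12: podikmiverabo
surface: podikmiverabo


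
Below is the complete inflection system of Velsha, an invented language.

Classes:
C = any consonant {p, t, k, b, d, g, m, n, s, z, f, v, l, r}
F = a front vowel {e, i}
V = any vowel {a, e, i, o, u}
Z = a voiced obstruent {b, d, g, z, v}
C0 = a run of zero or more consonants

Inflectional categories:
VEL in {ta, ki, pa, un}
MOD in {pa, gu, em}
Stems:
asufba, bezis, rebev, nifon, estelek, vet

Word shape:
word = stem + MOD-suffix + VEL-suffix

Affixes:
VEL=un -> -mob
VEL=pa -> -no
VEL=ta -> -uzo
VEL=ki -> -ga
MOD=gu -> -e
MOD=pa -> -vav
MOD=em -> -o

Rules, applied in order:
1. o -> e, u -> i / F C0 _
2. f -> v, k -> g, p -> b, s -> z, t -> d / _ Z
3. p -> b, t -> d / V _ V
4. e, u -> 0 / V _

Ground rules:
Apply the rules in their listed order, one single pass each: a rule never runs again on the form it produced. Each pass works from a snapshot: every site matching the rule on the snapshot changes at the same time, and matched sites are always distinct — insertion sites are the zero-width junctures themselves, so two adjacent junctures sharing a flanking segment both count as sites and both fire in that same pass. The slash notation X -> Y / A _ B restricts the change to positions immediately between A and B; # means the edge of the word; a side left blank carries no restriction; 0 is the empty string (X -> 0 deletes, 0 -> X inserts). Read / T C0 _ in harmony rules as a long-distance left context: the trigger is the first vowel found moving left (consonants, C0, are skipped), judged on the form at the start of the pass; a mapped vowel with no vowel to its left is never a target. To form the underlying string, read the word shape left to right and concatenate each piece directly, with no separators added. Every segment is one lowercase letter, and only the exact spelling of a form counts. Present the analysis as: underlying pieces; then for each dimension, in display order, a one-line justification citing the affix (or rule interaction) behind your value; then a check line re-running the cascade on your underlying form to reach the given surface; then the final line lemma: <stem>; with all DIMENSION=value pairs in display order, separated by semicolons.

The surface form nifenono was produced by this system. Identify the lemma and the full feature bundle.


underlying: nifon-o-no
VEL=pa - signalled by the affix -no
MOD=em - signalled by the affix -o
check: nifonono -> nifenono -> nifenono -> nifenono -> nifenono
lemma: nifon; VEL=pa; MOD=em
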